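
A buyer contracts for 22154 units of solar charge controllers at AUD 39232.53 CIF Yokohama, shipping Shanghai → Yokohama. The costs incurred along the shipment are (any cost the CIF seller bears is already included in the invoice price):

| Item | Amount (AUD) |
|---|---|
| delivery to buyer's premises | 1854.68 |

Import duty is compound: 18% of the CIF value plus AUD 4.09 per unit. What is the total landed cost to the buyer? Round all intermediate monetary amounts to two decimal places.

Total landed cost: AUD 138758.93

CIF: the seller pays costs through ocean freight and marine insurance to the destination port.
The CIF price already equals the CIF value: 39232.53
Ad valorem component: 39232.53 × 18% = 7061.86
Specific component: 22154 × 4.09 = 90609.86
Import duty = 7061.86 + 90609.86 = 97671.72
Buyer bears: delivery 1854.68 + duty 97671.72 = 99526.40
Landed cost = invoice 39232.53 + 99526.40 = 138758.93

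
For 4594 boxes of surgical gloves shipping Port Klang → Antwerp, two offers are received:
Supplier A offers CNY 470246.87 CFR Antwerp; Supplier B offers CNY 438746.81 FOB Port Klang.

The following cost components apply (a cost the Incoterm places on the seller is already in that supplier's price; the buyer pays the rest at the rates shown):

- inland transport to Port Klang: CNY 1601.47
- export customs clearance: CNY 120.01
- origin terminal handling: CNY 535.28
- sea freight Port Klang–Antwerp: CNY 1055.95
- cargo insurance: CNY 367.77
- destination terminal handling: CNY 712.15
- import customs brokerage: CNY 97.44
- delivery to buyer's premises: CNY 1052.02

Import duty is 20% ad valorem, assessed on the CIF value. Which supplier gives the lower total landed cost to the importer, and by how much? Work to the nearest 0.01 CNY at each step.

Supplier A (CFR):
CIF value = CFR price + insurance = 470246.87 + 367.77 = 470614.64
Import duty = 470614.64 × 20% = 94122.93
Buyer bears (A): 367.77 + 712.15 + 97.44 + 1052.02 = 2229.38
Landed cost (A) = invoice 470246.87 + 2229.38 + duty 94122.93 = 566599.18
Supplier B (FOB):
CIF value = FOB price + freight + insurance = 438746.81 + 1055.95 + 367.77 = 440170.53
Import duty = 440170.53 × 20% = 88034.11
Buyer bears (B): 1055.95 + 367.77 + 712.15 + 97.44 + 1052.02 = 3285.33
Landed cost (B) = invoice 438746.81 + 3285.33 + duty 88034.11 = 530066.25
Difference = |566599.18 − 530066.25| = 36532.93

Supplier B is cheaper by CNY 36532.93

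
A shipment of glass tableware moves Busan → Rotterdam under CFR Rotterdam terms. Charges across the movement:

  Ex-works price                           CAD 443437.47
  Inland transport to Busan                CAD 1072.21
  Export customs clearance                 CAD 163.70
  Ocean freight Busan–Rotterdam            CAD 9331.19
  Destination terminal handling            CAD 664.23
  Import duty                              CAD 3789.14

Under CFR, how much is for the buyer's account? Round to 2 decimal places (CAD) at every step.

CFR: the seller pays costs through ocean freight to the destination port, but not insurance.
Seller's account: goods 443437.47 + inland to port 1072.21 + export clearance 163.70 + freight 9331.19 = 454004.57
Buyer's account: destination terminal 664.23 + duty 3789.14 = 4453.37

Buyer's account: CAD 4453.37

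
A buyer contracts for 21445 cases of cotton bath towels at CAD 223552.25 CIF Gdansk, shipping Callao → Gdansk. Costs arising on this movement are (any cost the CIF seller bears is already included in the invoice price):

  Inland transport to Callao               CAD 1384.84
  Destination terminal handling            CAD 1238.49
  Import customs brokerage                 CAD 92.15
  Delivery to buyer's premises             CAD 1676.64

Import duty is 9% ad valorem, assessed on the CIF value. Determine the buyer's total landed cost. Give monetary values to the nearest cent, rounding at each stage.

CIF: the seller pays costs through ocean freight and marine insurance to the destination port.
Already in the invoice (seller's account under CIF): inland to port — exclude.
The CIF price already equals the CIF value: 223552.25
Import duty = 223552.25 × 9% = 20119.70
Buyer bears: destination terminal 1238.49 + brokerage 92.15 + delivery 1676.64 + duty 20119.70 = 23126.98
Landed cost = invoice 223552.25 + 23126.98 = 246679.23

Total landed cost: CAD 246679.23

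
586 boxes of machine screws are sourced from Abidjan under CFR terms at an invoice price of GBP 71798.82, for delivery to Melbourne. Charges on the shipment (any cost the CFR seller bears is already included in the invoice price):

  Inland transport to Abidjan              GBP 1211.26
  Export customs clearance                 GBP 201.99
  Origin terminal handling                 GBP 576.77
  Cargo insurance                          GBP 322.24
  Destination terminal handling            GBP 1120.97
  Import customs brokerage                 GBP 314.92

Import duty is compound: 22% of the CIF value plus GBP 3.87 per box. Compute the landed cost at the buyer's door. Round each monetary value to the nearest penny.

Total landed cost: GBP 91691.40

CFR: the seller pays costs through ocean freight to the destination port, but not insurance.
Already in the invoice (seller's account under CFR): inland to port, export clearance, origin terminal — exclude.
CIF value = CFR price + insurance = 71798.82 + 322.24 = 72121.06
Ad valorem component: 72121.06 × 22% = 15866.63
Specific component: 586 × 3.87 = 2267.82
Import duty = 15866.63 + 2267.82 = 18134.45
Buyer bears: insurance 322.24 + destination terminal 1120.97 + brokerage 314.92 + duty 18134.45 = 19892.58
Landed cost = invoice 71798.82 + 19892.58 = 91691.40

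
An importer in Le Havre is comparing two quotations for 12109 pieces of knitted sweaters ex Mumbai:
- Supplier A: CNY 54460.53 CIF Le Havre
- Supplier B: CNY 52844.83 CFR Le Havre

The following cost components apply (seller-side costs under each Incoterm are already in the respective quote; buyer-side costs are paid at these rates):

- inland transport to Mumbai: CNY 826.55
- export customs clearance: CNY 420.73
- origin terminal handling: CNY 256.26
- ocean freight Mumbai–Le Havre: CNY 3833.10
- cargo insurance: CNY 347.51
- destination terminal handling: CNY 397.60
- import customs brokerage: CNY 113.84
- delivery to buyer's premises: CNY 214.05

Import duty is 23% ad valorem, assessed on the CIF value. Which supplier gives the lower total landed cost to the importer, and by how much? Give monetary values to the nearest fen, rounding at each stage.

Supplier A (CIF):
The CIF price already equals the CIF value: 54460.53
Import duty = 54460.53 × 23% = 12525.92
Buyer bears (A): 397.60 + 113.84 + 214.05 = 725.49
Landed cost (A) = invoice 54460.53 + 725.49 + duty 12525.92 = 67711.94
Supplier B (CFR):
CIF value = CFR price + insurance = 52844.83 + 347.51 = 53192.34
Import duty = 53192.34 × 23% = 12234.24
Buyer bears (B): 347.51 + 397.60 + 113.84 + 214.05 = 1073.00
Landed cost (B) = invoice 52844.83 + 1073.00 + duty 12234.24 = 66152.07
Difference = |67711.94 − 66152.07| = 1559.87

Supplier B is cheaper by CNY 1559.87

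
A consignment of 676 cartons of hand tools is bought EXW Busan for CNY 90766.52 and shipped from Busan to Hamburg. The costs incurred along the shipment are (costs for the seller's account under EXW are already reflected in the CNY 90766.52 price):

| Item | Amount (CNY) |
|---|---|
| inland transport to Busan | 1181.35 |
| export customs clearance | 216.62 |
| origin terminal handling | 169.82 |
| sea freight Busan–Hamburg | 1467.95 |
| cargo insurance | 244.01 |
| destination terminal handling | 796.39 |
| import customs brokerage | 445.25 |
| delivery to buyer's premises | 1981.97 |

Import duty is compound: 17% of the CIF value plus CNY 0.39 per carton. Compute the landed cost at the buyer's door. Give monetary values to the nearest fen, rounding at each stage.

EXW: the seller makes goods available at their premises; the buyer bears all onward costs.
CIF value = EXW price + inland to port + export clearance + origin terminal + freight + insurance = 90766.52 + 1181.35 + 216.62 + 169.82 + 1467.95 + 244.01 = 94046.27
Ad valorem component: 94046.27 × 17% = 15987.87
Specific component: 676 × 0.39 = 263.64
Import duty = 15987.87 + 263.64 = 16251.51
Buyer bears: inland to port 1181.35 + export clearance 216.62 + origin terminal 169.82 + freight 1467.95 + insurance 244.01 + destination terminal 796.39 + brokerage 445.25 + delivery 1981.97 + duty 16251.51 = 22754.87
Landed cost = invoice 90766.52 + 22754.87 = 113521.39

Total landed cost: CNY 113521.39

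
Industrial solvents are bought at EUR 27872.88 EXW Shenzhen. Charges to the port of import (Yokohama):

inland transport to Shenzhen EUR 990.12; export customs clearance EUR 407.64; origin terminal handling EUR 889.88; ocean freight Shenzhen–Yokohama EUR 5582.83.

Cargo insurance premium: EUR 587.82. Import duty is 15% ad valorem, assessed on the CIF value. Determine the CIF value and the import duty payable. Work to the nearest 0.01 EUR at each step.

CIF value: EUR 36331.17; import duty: EUR 5449.68

CIF = EXW price + pre-shipment costs + freight + insurance
CIF = 27872.88 + 990.12 + 407.64 + 889.88 + 5582.83 + 587.82 = 36331.17
Import duty = 36331.17 × 15% = 5449.68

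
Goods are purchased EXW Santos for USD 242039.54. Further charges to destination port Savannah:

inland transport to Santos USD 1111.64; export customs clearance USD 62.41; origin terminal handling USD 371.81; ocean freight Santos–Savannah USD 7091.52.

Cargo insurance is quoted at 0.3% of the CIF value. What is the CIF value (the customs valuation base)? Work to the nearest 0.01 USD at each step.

Let C be the CIF value. C = EXW price + pre-shipment costs + freight + 0.3% × C
C − 0.3% × C = 242039.54 + 1111.64 + 62.41 + 371.81 + 7091.52
0.997 × C = 250676.92
C = 250676.92 / 0.997 = 251431.21
Insurance premium = 0.3% × 251431.21 = 754.29

CIF value: USD 251431.21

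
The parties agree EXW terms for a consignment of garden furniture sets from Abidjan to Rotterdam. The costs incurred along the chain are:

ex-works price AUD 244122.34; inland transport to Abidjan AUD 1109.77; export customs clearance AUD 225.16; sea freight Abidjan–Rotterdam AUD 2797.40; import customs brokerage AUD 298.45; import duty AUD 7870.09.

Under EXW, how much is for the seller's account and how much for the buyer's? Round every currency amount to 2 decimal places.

Seller: AUD 244122.34; buyer: AUD 12300.87

EXW: the seller makes goods available at their premises; the buyer bears all onward costs.
Seller's account: goods 244122.34 = 244122.34
Buyer's account: inland to port 1109.77 + export clearance 225.16 + freight 2797.40 + brokerage 298.45 + duty 7870.09 = 12300.87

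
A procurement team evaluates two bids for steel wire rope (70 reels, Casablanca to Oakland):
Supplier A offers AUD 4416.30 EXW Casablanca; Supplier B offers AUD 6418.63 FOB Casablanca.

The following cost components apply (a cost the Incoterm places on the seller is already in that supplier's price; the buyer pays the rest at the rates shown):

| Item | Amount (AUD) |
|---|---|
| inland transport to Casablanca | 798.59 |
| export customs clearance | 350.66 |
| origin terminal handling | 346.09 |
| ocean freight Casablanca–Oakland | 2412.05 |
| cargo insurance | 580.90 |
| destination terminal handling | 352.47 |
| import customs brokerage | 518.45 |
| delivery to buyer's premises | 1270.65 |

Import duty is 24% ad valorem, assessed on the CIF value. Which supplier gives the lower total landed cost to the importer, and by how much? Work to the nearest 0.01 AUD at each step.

Supplier A (EXW):
CIF value = EXW price + inland to port + export clearance + origin terminal + freight + insurance = 4416.30 + 798.59 + 350.66 + 346.09 + 2412.05 + 580.90 = 8904.59
Import duty = 8904.59 × 24% = 2137.10
Buyer bears (A): 798.59 + 350.66 + 346.09 + 2412.05 + 580.90 + 352.47 + 518.45 + 1270.65 = 6629.86
Landed cost (A) = invoice 4416.30 + 6629.86 + duty 2137.10 = 13183.26
Supplier B (FOB):
CIF value = FOB price + freight + insurance = 6418.63 + 2412.05 + 580.90 = 9411.58
Import duty = 9411.58 × 24% = 2258.78
Buyer bears (B): 2412.05 + 580.90 + 352.47 + 518.45 + 1270.65 = 5134.52
Landed cost (B) = invoice 6418.63 + 5134.52 + duty 2258.78 = 13811.93
Difference = |13183.26 − 13811.93| = 628.67

Supplier A is cheaper by AUD 628.67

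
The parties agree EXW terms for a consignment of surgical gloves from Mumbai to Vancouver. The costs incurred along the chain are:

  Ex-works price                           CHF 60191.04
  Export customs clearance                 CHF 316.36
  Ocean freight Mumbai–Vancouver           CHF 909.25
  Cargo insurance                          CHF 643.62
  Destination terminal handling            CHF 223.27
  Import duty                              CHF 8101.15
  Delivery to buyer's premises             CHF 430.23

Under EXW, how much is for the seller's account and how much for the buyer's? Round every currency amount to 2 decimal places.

EXW: the seller makes goods available at their premises; the buyer bears all onward costs.
Seller's account: goods 60191.04 = 60191.04
Buyer's account: export clearance 316.36 + freight 909.25 + insurance 643.62 + destination terminal 223.27 + duty 8101.15 + delivery 430.23 = 10623.88

Seller: CHF 60191.04; buyer: CHF 10623.88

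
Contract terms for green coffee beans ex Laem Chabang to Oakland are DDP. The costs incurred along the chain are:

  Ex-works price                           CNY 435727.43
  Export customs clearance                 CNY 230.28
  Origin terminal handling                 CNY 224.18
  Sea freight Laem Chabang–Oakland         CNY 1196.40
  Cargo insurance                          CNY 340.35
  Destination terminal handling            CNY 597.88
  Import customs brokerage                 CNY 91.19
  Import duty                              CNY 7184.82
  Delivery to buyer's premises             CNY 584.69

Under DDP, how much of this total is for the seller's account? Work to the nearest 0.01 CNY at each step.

Seller's account: CNY 446177.22

DDP: the seller bears all costs including import duty.
Seller's account: goods 435727.43 + export clearance 230.28 + origin terminal 224.18 + freight 1196.40 + insurance 340.35 + destination terminal 597.88 + brokerage 91.19 + duty 7184.82 + delivery 584.69 = 446177.22
Buyer's account: 0.00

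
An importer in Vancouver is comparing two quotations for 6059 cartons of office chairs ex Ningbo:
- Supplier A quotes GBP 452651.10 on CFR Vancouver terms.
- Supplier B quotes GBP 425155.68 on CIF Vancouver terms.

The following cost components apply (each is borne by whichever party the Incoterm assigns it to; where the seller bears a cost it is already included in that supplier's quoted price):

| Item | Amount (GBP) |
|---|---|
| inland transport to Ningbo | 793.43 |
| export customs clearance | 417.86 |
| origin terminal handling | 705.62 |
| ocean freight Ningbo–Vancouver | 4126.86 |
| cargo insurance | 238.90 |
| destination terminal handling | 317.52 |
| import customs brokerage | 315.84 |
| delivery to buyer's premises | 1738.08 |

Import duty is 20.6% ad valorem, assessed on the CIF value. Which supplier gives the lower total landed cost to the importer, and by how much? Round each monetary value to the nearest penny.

Supplier A (CFR):
CIF value = CFR price + insurance = 452651.10 + 238.90 = 452890.00
Import duty = 452890.00 × 20.6% = 93295.34
Buyer bears (A): 238.90 + 317.52 + 315.84 + 1738.08 = 2610.34
Landed cost (A) = invoice 452651.10 + 2610.34 + duty 93295.34 = 548556.78
Supplier B (CIF):
The CIF price already equals the CIF value: 425155.68
Import duty = 425155.68 × 20.6% = 87582.07
Buyer bears (B): 317.52 + 315.84 + 1738.08 = 2371.44
Landed cost (B) = invoice 425155.68 + 2371.44 + duty 87582.07 = 515109.19
Difference = |548556.78 − 515109.19| = 33447.59

Supplier B is cheaper by GBP 33447.59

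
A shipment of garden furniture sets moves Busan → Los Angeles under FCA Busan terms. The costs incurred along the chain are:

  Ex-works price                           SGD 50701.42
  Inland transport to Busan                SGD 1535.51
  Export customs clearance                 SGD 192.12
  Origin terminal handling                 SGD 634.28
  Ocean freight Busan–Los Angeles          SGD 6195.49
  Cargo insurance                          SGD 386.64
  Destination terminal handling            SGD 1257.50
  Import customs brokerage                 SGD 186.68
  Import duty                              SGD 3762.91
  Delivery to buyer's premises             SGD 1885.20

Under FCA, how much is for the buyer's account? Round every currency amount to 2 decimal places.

FCA: the seller delivers export-cleared goods to the carrier; the buyer bears costs from that point.
Seller's account: goods 50701.42 + inland to port 1535.51 + export clearance 192.12 = 52429.05
Buyer's account: origin terminal 634.28 + freight 6195.49 + insurance 386.64 + destination terminal 1257.50 + brokerage 186.68 + duty 3762.91 + delivery 1885.20 = 14308.70

Buyer's account: SGD 14308.70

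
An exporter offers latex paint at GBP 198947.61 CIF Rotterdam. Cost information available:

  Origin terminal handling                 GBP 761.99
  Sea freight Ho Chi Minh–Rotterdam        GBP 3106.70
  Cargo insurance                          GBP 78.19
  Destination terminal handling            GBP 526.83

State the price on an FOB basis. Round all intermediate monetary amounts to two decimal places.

Not relevant to the conversion: origin terminal — on the seller under both CIF and FOB; already in the CIF price and stays in the FOB price. destination terminal — on the buyer under both terms; not part of either seller's price.
From CIF to FOB, the seller no longer bears: freight, insurance.
FOB price = 198947.61 − 3106.70 − 78.19 = 195762.72

FOB price: GBP 195762.72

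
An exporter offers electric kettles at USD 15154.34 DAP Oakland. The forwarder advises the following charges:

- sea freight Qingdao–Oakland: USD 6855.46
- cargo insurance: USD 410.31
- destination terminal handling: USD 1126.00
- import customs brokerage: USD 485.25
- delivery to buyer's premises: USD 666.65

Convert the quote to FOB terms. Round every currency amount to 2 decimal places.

FOB price: USD 6095.92

Not relevant to the conversion: brokerage — on the buyer under both terms; not part of either seller's price.
From DAP to FOB, the seller no longer bears: freight, insurance, destination terminal, delivery.
FOB price = 15154.34 − 6855.46 − 410.31 − 1126.00 − 666.65 = 6095.92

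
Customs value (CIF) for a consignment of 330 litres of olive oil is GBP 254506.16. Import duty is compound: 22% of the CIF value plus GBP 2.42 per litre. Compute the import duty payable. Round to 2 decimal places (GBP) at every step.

Ad valorem component: 254506.16 × 22% = 55991.36
Specific component: 330 × 2.42 = 798.60
Import duty = 55991.36 + 798.60 = 56789.96

Import duty: GBP 56789.96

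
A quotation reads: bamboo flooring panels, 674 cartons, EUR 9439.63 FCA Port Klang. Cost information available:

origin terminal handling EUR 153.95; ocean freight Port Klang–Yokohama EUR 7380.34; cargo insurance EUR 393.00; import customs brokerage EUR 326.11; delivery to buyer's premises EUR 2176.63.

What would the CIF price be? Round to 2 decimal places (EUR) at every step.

CIF price: EUR 17366.92

Not relevant to the conversion: delivery, brokerage — on the buyer under both terms; not part of either seller's price.
From FCA to CIF, the seller additionally bears: origin terminal, freight, insurance.
CIF price = 9439.63 + 153.95 + 7380.34 + 393.00 = 17366.92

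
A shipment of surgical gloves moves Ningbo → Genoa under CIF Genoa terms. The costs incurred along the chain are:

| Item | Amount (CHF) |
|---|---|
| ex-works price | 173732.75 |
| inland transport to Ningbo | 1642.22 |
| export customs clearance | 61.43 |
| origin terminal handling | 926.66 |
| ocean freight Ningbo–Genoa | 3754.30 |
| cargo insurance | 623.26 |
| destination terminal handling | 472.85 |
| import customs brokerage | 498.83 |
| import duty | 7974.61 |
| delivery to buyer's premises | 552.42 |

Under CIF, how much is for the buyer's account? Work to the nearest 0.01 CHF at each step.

CIF: the seller pays costs through ocean freight and marine insurance to the destination port.
Seller's account: goods 173732.75 + inland to port 1642.22 + export clearance 61.43 + origin terminal 926.66 + freight 3754.30 + insurance 623.26 = 180740.62
Buyer's account: destination terminal 472.85 + brokerage 498.83 + duty 7974.61 + delivery 552.42 = 9498.71

Buyer's account: CHF 9498.71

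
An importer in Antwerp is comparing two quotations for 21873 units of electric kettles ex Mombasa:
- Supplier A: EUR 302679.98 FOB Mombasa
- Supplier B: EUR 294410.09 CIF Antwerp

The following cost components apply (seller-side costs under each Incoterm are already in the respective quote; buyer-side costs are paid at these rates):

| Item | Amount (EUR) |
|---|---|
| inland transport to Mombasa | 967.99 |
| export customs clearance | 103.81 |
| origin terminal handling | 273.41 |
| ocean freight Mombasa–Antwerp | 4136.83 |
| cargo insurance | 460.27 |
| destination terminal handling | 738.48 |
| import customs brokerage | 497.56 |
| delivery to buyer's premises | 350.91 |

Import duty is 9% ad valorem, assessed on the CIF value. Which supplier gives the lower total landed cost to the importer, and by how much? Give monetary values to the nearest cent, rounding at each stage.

Supplier A (FOB):
CIF value = FOB price + freight + insurance = 302679.98 + 4136.83 + 460.27 = 307277.08
Import duty = 307277.08 × 9% = 27654.94
Buyer bears (A): 4136.83 + 460.27 + 738.48 + 497.56 + 350.91 = 6184.05
Landed cost (A) = invoice 302679.98 + 6184.05 + duty 27654.94 = 336518.97
Supplier B (CIF):
The CIF price already equals the CIF value: 294410.09
Import duty = 294410.09 × 9% = 26496.91
Buyer bears (B): 738.48 + 497.56 + 350.91 = 1586.95
Landed cost (B) = invoice 294410.09 + 1586.95 + duty 26496.91 = 322493.95
Difference = |336518.97 − 322493.95| = 14025.02

Supplier B is cheaper by EUR 14025.02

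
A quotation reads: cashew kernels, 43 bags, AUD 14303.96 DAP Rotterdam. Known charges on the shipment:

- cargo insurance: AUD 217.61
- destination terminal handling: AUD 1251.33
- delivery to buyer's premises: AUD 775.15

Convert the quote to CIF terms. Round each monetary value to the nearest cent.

CIF price: AUD 12277.48

Not relevant to the conversion: insurance — on the seller under both DAP and CIF; already in the DAP price and stays in the CIF price.
From DAP to CIF, the seller no longer bears: destination terminal, delivery.
CIF price = 14303.96 − 1251.33 − 775.15 = 12277.48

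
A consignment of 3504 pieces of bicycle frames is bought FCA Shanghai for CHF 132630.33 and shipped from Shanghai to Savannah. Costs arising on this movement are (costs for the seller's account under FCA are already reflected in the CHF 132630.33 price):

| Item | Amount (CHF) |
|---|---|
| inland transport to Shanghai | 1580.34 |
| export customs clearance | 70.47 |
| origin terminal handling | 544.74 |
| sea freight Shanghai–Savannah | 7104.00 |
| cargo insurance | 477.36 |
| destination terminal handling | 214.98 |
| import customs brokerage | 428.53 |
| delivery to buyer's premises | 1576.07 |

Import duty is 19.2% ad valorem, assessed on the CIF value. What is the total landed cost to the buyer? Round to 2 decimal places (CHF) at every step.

Total landed cost: CHF 170001.24

FCA: the seller delivers export-cleared goods to the carrier; the buyer bears costs from that point.
Already in the invoice (seller's account under FCA): inland to port, export clearance — exclude.
CIF value = FCA price + origin terminal + freight + insurance = 132630.33 + 544.74 + 7104.00 + 477.36 = 140756.43
Import duty = 140756.43 × 19.2% = 27025.23
Buyer bears: origin terminal 544.74 + freight 7104.00 + insurance 477.36 + destination terminal 214.98 + brokerage 428.53 + delivery 1576.07 + duty 27025.23 = 37370.91
Landed cost = invoice 132630.33 + 37370.91 = 170001.24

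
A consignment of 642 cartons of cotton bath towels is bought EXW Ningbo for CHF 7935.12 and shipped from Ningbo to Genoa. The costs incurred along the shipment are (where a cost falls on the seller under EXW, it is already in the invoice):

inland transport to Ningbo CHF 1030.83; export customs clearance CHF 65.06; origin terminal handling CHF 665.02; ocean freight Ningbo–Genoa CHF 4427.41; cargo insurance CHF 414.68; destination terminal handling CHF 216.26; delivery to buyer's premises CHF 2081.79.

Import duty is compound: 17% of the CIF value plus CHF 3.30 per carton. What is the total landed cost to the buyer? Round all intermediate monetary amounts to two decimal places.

EXW: the seller makes goods available at their premises; the buyer bears all onward costs.
CIF value = EXW price + inland to port + export clearance + origin terminal + freight + insurance = 7935.12 + 1030.83 + 65.06 + 665.02 + 4427.41 + 414.68 = 14538.12
Ad valorem component: 14538.12 × 17% = 2471.48
Specific component: 642 × 3.30 = 2118.60
Import duty = 2471.48 + 2118.60 = 4590.08
Buyer bears: inland to port 1030.83 + export clearance 65.06 + origin terminal 665.02 + freight 4427.41 + insurance 414.68 + destination terminal 216.26 + delivery 2081.79 + duty 4590.08 = 13491.13
Landed cost = invoice 7935.12 + 13491.13 = 21426.25

Total landed cost: CHF 21426.25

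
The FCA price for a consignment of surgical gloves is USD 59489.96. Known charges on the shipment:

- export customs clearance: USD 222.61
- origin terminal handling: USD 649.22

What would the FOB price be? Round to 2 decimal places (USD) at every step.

FOB price: USD 60139.18

Not relevant to the conversion: export clearance — on the seller under both FCA and FOB; already in the FCA price and stays in the FOB price.
From FCA to FOB, the seller additionally bears: origin terminal.
FOB price = 59489.96 + 649.22 = 60139.18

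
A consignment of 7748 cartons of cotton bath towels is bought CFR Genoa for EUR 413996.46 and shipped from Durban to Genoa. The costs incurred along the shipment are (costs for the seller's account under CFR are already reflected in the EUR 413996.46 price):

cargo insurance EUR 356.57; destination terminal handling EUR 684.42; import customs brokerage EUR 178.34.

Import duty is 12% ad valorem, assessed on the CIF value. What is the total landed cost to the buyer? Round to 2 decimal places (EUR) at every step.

CFR: the seller pays costs through ocean freight to the destination port, but not insurance.
CIF value = CFR price + insurance = 413996.46 + 356.57 = 414353.03
Import duty = 414353.03 × 12% = 49722.36
Buyer bears: insurance 356.57 + destination terminal 684.42 + brokerage 178.34 + duty 49722.36 = 50941.69
Landed cost = invoice 413996.46 + 50941.69 = 464938.15

Total landed cost: EUR 464938.15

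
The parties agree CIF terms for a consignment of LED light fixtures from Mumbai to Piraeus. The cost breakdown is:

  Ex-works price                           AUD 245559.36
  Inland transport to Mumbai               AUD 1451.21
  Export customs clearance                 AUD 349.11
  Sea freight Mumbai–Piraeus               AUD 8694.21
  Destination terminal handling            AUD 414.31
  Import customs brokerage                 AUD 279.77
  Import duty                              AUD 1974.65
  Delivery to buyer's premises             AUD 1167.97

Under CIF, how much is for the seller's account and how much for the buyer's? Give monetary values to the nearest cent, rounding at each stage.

CIF: the seller pays costs through ocean freight and marine insurance to the destination port.
Seller's account: goods 245559.36 + inland to port 1451.21 + export clearance 349.11 + freight 8694.21 = 256053.89
Buyer's account: destination terminal 414.31 + brokerage 279.77 + duty 1974.65 + delivery 1167.97 = 3836.70

Seller: AUD 256053.89; buyer: AUD 3836.70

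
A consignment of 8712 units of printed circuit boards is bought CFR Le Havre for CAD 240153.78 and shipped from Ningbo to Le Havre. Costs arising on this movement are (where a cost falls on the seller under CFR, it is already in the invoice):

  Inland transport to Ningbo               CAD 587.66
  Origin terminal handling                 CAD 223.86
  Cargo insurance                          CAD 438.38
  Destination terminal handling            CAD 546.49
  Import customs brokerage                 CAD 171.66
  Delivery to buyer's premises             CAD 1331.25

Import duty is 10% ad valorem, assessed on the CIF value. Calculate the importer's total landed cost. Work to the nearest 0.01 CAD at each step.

CFR: the seller pays costs through ocean freight to the destination port, but not insurance.
Already in the invoice (seller's account under CFR): inland to port, origin terminal — exclude.
CIF value = CFR price + insurance = 240153.78 + 438.38 = 240592.16
Import duty = 240592.16 × 10% = 24059.22
Buyer bears: insurance 438.38 + destination terminal 546.49 + brokerage 171.66 + delivery 1331.25 + duty 24059.22 = 26547.00
Landed cost = invoice 240153.78 + 26547.00 = 266700.78

Total landed cost: CAD 266700.78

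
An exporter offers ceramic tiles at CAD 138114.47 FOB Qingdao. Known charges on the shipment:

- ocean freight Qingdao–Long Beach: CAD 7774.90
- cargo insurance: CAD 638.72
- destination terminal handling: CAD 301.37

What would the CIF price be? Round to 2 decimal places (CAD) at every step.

Not relevant to the conversion: destination terminal — on the buyer under both terms; not part of either seller's price.
From FOB to CIF, the seller additionally bears: freight, insurance.
CIF price = 138114.47 + 7774.90 + 638.72 = 146528.09

CIF price: CAD 146528.09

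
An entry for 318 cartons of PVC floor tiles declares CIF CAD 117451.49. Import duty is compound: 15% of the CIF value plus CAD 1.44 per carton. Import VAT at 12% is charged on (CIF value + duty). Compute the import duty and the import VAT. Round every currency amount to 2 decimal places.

Import duty: CAD 18075.64; import VAT: CAD 16263.26

Ad valorem component: 117451.49 × 15% = 17617.72
Specific component: 318 × 1.44 = 457.92
Import duty = 17617.72 + 457.92 = 18075.64
VAT base = CIF + duty = 117451.49 + 18075.64 = 135527.13
Import VAT = 135527.13 × 12% = 16263.26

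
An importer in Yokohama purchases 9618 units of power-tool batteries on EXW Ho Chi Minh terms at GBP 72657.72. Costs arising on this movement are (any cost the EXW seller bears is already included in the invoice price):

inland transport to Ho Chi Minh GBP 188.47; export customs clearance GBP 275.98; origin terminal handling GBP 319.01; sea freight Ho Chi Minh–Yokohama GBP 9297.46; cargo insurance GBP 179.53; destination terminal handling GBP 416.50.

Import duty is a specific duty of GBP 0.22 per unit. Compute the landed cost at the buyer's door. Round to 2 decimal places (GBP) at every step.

EXW: the seller makes goods available at their premises; the buyer bears all onward costs.
CIF value = EXW price + inland to port + export clearance + origin terminal + freight + insurance = 72657.72 + 188.47 + 275.98 + 319.01 + 9297.46 + 179.53 = 82918.17
Import duty = 9618 × 0.22 = 2115.96
Buyer bears: inland to port 188.47 + export clearance 275.98 + origin terminal 319.01 + freight 9297.46 + insurance 179.53 + destination terminal 416.50 + duty 2115.96 = 12792.91
Landed cost = invoice 72657.72 + 12792.91 = 85450.63

Total landed cost: GBP 85450.63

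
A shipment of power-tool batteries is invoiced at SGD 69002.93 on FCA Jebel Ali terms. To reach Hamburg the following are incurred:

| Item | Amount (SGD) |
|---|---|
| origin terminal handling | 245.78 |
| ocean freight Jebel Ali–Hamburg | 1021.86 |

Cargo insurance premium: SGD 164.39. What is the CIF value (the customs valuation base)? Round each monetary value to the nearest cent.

CIF = FCA price + pre-shipment costs + freight + insurance
CIF = 69002.93 + 245.78 + 1021.86 + 164.39 = 70434.96

CIF value: SGD 70434.96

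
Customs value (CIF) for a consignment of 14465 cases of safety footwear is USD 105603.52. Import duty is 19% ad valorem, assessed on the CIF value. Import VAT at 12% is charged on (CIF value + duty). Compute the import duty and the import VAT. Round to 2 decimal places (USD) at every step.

Import duty = 105603.52 × 19% = 20064.67
VAT base = CIF + duty = 105603.52 + 20064.67 = 125668.19
Import VAT = 125668.19 × 12% = 15080.18

Import duty: USD 20064.67; import VAT: USD 15080.18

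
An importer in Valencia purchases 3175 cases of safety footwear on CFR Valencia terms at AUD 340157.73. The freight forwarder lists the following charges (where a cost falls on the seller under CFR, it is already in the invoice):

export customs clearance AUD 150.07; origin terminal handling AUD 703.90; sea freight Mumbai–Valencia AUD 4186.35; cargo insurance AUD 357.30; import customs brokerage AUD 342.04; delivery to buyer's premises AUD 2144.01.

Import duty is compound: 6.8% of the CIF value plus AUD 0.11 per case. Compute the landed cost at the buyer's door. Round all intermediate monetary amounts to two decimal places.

Total landed cost: AUD 366505.35

CFR: the seller pays costs through ocean freight to the destination port, but not insurance.
Already in the invoice (seller's account under CFR): export clearance, origin terminal, freight — exclude.
CIF value = CFR price + insurance = 340157.73 + 357.30 = 340515.03
Ad valorem component: 340515.03 × 6.8% = 23155.02
Specific component: 3175 × 0.11 = 349.25
Import duty = 23155.02 + 349.25 = 23504.27
Buyer bears: insurance 357.30 + brokerage 342.04 + delivery 2144.01 + duty 23504.27 = 26347.62
Landed cost = invoice 340157.73 + 26347.62 = 366505.35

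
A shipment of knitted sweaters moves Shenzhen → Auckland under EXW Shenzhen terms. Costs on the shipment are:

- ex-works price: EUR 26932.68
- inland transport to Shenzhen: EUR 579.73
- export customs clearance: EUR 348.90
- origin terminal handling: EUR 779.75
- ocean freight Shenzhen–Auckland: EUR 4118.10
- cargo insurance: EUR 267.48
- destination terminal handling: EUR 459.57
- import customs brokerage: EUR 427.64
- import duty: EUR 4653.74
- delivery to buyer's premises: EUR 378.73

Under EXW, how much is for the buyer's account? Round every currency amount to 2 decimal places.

EXW: the seller makes goods available at their premises; the buyer bears all onward costs.
Seller's account: goods 26932.68 = 26932.68
Buyer's account: inland to port 579.73 + export clearance 348.90 + origin terminal 779.75 + freight 4118.10 + insurance 267.48 + destination terminal 459.57 + brokerage 427.64 + duty 4653.74 + delivery 378.73 = 12013.64

Buyer's account: EUR 12013.64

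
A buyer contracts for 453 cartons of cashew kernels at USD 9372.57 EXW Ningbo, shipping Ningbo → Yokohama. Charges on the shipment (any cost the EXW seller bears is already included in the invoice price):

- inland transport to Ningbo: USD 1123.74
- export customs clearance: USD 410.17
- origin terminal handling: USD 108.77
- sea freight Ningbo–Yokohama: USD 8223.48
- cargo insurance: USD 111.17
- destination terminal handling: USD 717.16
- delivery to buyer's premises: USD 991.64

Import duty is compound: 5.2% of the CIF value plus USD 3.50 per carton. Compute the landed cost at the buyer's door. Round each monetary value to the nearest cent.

Total landed cost: USD 23650.39

EXW: the seller makes goods available at their premises; the buyer bears all onward costs.
CIF value = EXW price + inland to port + export clearance + origin terminal + freight + insurance = 9372.57 + 1123.74 + 410.17 + 108.77 + 8223.48 + 111.17 = 19349.90
Ad valorem component: 19349.90 × 5.2% = 1006.19
Specific component: 453 × 3.50 = 1585.50
Import duty = 1006.19 + 1585.50 = 2591.69
Buyer bears: inland to port 1123.74 + export clearance 410.17 + origin terminal 108.77 + freight 8223.48 + insurance 111.17 + destination terminal 717.16 + delivery 991.64 + duty 2591.69 = 14277.82
Landed cost = invoice 9372.57 + 14277.82 = 23650.39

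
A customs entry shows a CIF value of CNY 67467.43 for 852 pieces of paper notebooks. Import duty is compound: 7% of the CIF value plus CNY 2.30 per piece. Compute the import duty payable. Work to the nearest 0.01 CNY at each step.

Ad valorem component: 67467.43 × 7% = 4722.72
Specific component: 852 × 2.30 = 1959.60
Import duty = 4722.72 + 1959.60 = 6682.32

Import duty: CNY 6682.32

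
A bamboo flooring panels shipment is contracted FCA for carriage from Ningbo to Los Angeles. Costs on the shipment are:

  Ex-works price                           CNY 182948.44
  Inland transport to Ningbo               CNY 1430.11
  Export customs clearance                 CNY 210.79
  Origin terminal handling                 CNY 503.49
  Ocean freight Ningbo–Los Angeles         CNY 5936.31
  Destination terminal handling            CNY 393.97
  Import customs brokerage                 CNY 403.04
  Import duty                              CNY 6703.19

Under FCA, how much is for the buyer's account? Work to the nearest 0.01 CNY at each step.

FCA: the seller delivers export-cleared goods to the carrier; the buyer bears costs from that point.
Seller's account: goods 182948.44 + inland to port 1430.11 + export clearance 210.79 = 184589.34
Buyer's account: origin terminal 503.49 + freight 5936.31 + destination terminal 393.97 + brokerage 403.04 + duty 6703.19 = 13940.00

Buyer's account: CNY 13940.00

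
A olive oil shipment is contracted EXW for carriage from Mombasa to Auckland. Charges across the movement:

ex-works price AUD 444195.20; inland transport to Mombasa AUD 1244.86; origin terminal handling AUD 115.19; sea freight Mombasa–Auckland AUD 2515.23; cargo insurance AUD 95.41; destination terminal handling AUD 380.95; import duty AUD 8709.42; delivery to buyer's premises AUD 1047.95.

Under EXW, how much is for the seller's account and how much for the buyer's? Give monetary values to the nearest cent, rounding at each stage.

EXW: the seller makes goods available at their premises; the buyer bears all onward costs.
Seller's account: goods 444195.20 = 444195.20
Buyer's account: inland to port 1244.86 + origin terminal 115.19 + freight 2515.23 + insurance 95.41 + destination terminal 380.95 + duty 8709.42 + delivery 1047.95 = 14109.01

Seller: AUD 444195.20; buyer: AUD 14109.01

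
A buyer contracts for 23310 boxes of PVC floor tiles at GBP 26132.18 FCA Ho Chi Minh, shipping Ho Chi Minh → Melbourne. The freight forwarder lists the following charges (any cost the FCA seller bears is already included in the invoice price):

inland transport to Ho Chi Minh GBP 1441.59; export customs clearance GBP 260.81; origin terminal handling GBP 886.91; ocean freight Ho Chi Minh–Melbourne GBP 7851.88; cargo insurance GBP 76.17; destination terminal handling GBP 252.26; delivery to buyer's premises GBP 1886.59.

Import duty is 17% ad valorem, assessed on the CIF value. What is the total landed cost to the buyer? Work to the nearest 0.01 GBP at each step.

FCA: the seller delivers export-cleared goods to the carrier; the buyer bears costs from that point.
Already in the invoice (seller's account under FCA): inland to port, export clearance — exclude.
CIF value = FCA price + origin terminal + freight + insurance = 26132.18 + 886.91 + 7851.88 + 76.17 = 34947.14
Import duty = 34947.14 × 17% = 5941.01
Buyer bears: origin terminal 886.91 + freight 7851.88 + insurance 76.17 + destination terminal 252.26 + delivery 1886.59 + duty 5941.01 = 16894.82
Landed cost = invoice 26132.18 + 16894.82 = 43027.00

Total landed cost: GBP 43027.00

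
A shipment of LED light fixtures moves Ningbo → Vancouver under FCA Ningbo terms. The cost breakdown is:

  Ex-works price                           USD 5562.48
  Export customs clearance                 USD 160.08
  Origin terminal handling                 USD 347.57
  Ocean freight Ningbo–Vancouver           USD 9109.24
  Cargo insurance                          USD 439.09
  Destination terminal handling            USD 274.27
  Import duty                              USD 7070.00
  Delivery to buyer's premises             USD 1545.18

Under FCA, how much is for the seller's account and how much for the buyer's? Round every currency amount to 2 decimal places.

Seller: USD 5722.56; buyer: USD 18785.35

FCA: the seller delivers export-cleared goods to the carrier; the buyer bears costs from that point.
Seller's account: goods 5562.48 + export clearance 160.08 = 5722.56
Buyer's account: origin terminal 347.57 + freight 9109.24 + insurance 439.09 + destination terminal 274.27 + duty 7070.00 + delivery 1545.18 = 18785.35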